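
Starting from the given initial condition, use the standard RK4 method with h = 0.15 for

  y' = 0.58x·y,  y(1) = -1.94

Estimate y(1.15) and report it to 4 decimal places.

RK4: k1 = f(x_n, y_n); k2 = f(x_n + h/2, y_n + (h/2)·k1); k3 = f(x_n + h/2, y_n + (h/2)·k2); k4 = f(x_n + h, y_n + h·k3); y_{n+1} = y_n + (h/6)·(k1 + 2k2 + 2k3 + k4).
x=1.000000, y=-1.940000:
  k1 = f(1.000000, -1.940000) = -1.125200
  k2 = f(1.075000, -2.024390) = -1.262207
  k3 = f(1.075000, -2.034666) = -1.268614
  k4 = f(1.150000, -2.130292) = -1.420905
  y ← -1.940000 + (0.15/6)·(k1 + 2k2 + 2k3 + k4) = -2.130194
y(1.15) ≈ -2.1302

-2.1302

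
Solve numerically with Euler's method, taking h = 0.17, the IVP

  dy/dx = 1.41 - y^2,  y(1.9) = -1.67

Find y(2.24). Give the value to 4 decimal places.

-2.2813

Euler: y_{n+1} = y_n + h·f(x_n, y_n).
x=1.900000, y=-1.670000: f=-1.378900 → y ← -1.670000 + 0.17·(-1.378900) = -1.904413
x=2.070000, y=-1.904413: f=-2.216789 → y ← -1.904413 + 0.17·(-2.216789) = -2.281267
y(2.24) ≈ -2.2813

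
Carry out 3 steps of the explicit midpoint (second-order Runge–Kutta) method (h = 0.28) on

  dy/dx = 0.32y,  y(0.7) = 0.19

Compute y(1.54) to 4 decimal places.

0.2485

Midpoint: k1 = f(x_n, y_n); k2 = f(x_n + h/2, y_n + (h/2)·k1); y_{n+1} = y_n + h·k2.
x=0.700000, y=0.190000:
  k1 = f(0.700000, 0.190000) = 0.060800
  k2 = f(0.840000, 0.198512) = 0.063524
  y ← 0.190000 + 0.28·0.063524 = 0.207787
x=0.980000, y=0.207787:
  k1 = f(0.980000, 0.207787) = 0.066492
  k2 = f(1.120000, 0.217096) = 0.069471
  y ← 0.207787 + 0.28·0.069471 = 0.227238
x=1.260000, y=0.227238:
  k1 = f(1.260000, 0.227238) = 0.072716
  k2 = f(1.400000, 0.237419) = 0.075974
  y ← 0.227238 + 0.28·0.075974 = 0.248511
y(1.54) ≈ 0.2485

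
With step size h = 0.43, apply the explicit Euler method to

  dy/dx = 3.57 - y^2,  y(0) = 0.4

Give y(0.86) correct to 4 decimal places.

Euler: y_{n+1} = y_n + h·f(x_n, y_n).
x=0.000000, y=0.400000: f=3.410000 → y ← 0.400000 + 0.43·3.410000 = 1.866300
x=0.430000, y=1.866300: f=0.086924 → y ← 1.866300 + 0.43·0.086924 = 1.903677
y(0.86) ≈ 1.9037

1.9037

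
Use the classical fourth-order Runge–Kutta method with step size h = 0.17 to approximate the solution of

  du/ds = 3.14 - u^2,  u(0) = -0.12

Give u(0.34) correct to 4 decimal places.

RK4: k1 = f(s_n, u_n); k2 = f(s_n + h/2, u_n + (h/2)·k1); k3 = f(s_n + h/2, u_n + (h/2)·k2); k4 = f(s_n + h, u_n + h·k3); u_{n+1} = u_n + (h/6)·(k1 + 2k2 + 2k3 + k4).
s=0.000000, u=-0.120000:
  k1 = f(0.000000, -0.120000) = 3.125600
  k2 = f(0.085000, 0.145676) = 3.118779
  k3 = f(0.085000, 0.145096) = 3.118947
  k4 = f(0.170000, 0.410221) = 2.971719
  u ← -0.120000 + (0.17/6)·(k1 + 2k2 + 2k3 + k4) = 0.406228
s=0.170000, u=0.406228:
  k1 = f(0.170000, 0.406228) = 2.974978
  k2 = f(0.255000, 0.659102) = 2.705585
  k3 = f(0.255000, 0.636203) = 2.735245
  k4 = f(0.340000, 0.871220) = 2.380975
  u ← 0.406228 + (0.17/6)·(k1 + 2k2 + 2k3 + k4) = 0.866294
u(0.34) ≈ 0.8663

0.8663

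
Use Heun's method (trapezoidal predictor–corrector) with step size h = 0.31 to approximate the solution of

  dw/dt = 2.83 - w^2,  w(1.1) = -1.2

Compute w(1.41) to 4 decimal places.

Heun: k1 = f(t_n, w_n); k2 = f(t_n + h, w_n + h·k1); w_{n+1} = w_n + (h/2)·(k1 + k2).
t=1.100000, w=-1.200000:
  k1 = f(1.100000, -1.200000) = 1.390000
  k2 = f(1.410000, -0.769100) = 2.238485
  w ← -1.200000 + (0.31/2)·(1.390000 + 2.238485) = -0.637585
w(1.41) ≈ -0.6376

-0.6376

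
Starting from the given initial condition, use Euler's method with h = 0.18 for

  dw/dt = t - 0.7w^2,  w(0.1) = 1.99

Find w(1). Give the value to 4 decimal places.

Euler: w_{n+1} = w_n + h·f(t_n, w_n).
t=0.100000, w=1.990000: f=-2.672070 → w ← 1.990000 + 0.18·(-2.672070) = 1.509027
t=0.280000, w=1.509027: f=-1.314015 → w ← 1.509027 + 0.18·(-1.314015) = 1.272505
t=0.460000, w=1.272505: f=-0.673488 → w ← 1.272505 + 0.18·(-0.673488) = 1.151277
t=0.640000, w=1.151277: f=-0.287807 → w ← 1.151277 + 0.18·(-0.287807) = 1.099472
t=0.820000, w=1.099472: f=-0.026187 → w ← 1.099472 + 0.18·(-0.026187) = 1.094758
w(1) ≈ 1.0948

1.0948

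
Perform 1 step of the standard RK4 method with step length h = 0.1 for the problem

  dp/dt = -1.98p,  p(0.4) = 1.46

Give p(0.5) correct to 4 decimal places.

RK4: k1 = f(t_n, p_n); k2 = f(t_n + h/2, p_n + (h/2)·k1); k3 = f(t_n + h/2, p_n + (h/2)·k2); k4 = f(t_n + h, p_n + h·k3); p_{n+1} = p_n + (h/6)·(k1 + 2k2 + 2k3 + k4).
t=0.400000, p=1.460000:
  k1 = f(0.400000, 1.460000) = -2.890800
  k2 = f(0.450000, 1.315460) = -2.604611
  k3 = f(0.450000, 1.329769) = -2.632944
  k4 = f(0.500000, 1.196706) = -2.369477
  p ← 1.460000 + (0.1/6)·(k1 + 2k2 + 2k3 + k4) = 1.197744
p(0.5) ≈ 1.1977

1.1977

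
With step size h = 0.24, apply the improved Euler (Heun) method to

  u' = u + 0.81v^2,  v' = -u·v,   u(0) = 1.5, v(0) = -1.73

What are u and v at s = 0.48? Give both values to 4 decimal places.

Heun on (u,v): k1 = f(s_n, state_n); k2 = f(s_n + h, state_n + h·k1); state_{n+1} = state_n + (h/2)·(k1 + k2).
0.000000: (1.500000, -1.730000)
  k1 = (3.924249, 2.595000)
  predictor → (2.441820, -1.107200)
  k2 = (3.434792, 2.703583)
  → (2.383085, -1.094170)
0.240000: (2.383085, -1.094170)
  k1 = (3.352824, 2.607500)
  predictor → (3.187763, -0.468370)
  k2 = (3.365453, 1.493052)
  → (3.189278, -0.602104)
(u(0.48), v(0.48)) ≈ (3.1893, -0.6021)

3.1893, -0.6021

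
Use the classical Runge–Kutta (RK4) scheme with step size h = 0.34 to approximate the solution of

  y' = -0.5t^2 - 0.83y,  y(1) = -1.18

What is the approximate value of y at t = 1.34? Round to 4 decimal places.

RK4: k1 = f(t_n, y_n); k2 = f(t_n + h/2, y_n + (h/2)·k1); k3 = f(t_n + h/2, y_n + (h/2)·k2); k4 = f(t_n + h, y_n + h·k3); y_{n+1} = y_n + (h/6)·(k1 + 2k2 + 2k3 + k4).
t=1.000000, y=-1.180000:
  k1 = f(1.000000, -1.180000) = 0.479400
  k2 = f(1.170000, -1.098502) = 0.227307
  k3 = f(1.170000, -1.141358) = 0.262877
  k4 = f(1.340000, -1.090622) = 0.007416
  y ← -1.180000 + (0.34/6)·(k1 + 2k2 + 2k3 + k4) = -1.096860
y(1.34) ≈ -1.0969

-1.0969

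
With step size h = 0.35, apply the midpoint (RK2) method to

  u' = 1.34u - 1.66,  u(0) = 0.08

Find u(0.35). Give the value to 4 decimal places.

Midpoint: k1 = f(x_n, u_n); k2 = f(x_n + h/2, u_n + (h/2)·k1); u_{n+1} = u_n + h·k2.
x=0.000000, u=0.080000:
  k1 = f(0.000000, 0.080000) = -1.552800
  k2 = f(0.175000, -0.191740) = -1.916932
  u ← 0.080000 + 0.35·(-1.916932) = -0.590926
u(0.35) ≈ -0.5909

-0.5909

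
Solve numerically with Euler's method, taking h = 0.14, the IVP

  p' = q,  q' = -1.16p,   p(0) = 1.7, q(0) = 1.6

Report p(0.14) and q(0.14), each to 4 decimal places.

1.9240, 1.3239

Euler on (p,q): p_{n+1} = p_n + h·p', q_{n+1} = q_n + h·q'.
0.000000: (1.700000, 1.600000); f=(1.600000, -1.972000) → (1.924000, 1.323920)
(p(0.14), q(0.14)) ≈ (1.9240, 1.3239)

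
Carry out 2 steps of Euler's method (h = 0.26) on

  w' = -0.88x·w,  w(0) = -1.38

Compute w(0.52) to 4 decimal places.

-1.2979

Euler: w_{n+1} = w_n + h·f(x_n, w_n).
x=0.000000, w=-1.380000: f=0.000000 → w ← -1.380000 + 0.26·0.000000 = -1.380000
x=0.260000, w=-1.380000: f=0.315744 → w ← -1.380000 + 0.26·0.315744 = -1.297907
w(0.52) ≈ -1.2979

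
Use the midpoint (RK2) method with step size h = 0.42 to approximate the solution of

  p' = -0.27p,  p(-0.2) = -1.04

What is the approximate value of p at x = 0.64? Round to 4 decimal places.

Midpoint: k1 = f(x_n, p_n); k2 = f(x_n + h/2, p_n + (h/2)·k1); p_{n+1} = p_n + h·k2.
x=-0.200000, p=-1.040000:
  k1 = f(-0.200000, -1.040000) = 0.280800
  k2 = f(0.010000, -0.981032) = 0.264879
  p ← -1.040000 + 0.42·0.264879 = -0.928751
x=0.220000, p=-0.928751:
  k1 = f(0.220000, -0.928751) = 0.250763
  k2 = f(0.430000, -0.876091) = 0.236545
  p ← -0.928751 + 0.42·0.236545 = -0.829402
p(0.64) ≈ -0.8294

-0.8294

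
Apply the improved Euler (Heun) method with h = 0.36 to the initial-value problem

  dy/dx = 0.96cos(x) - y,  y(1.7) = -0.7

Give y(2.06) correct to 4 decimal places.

Heun: k1 = f(x_n, y_n); k2 = f(x_n + h, y_n + h·k1); y_{n+1} = y_n + (h/2)·(k1 + k2).
x=1.700000, y=-0.700000:
  k1 = f(1.700000, -0.700000) = 0.576309
  k2 = f(2.060000, -0.492529) = 0.041402
  y ← -0.700000 + (0.36/2)·(0.576309 + 0.041402) = -0.588812
y(2.06) ≈ -0.5888

-0.5888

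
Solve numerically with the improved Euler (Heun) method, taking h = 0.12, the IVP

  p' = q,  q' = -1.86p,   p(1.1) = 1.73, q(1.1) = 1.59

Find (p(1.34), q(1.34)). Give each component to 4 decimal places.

2.0141, 0.7432

Heun on (p,q): k1 = f(t_n, state_n); k2 = f(t_n + h, state_n + h·k1); state_{n+1} = state_n + (h/2)·(k1 + k2).
1.100000: (1.730000, 1.590000)
  k1 = (1.590000, -3.217800)
  predictor → (1.920800, 1.203864)
  k2 = (1.203864, -3.572688)
  → (1.897632, 1.182571)
1.220000: (1.897632, 1.182571)
  k1 = (1.182571, -3.529595)
  predictor → (2.039540, 0.759019)
  k2 = (0.759019, -3.793545)
  → (2.014127, 0.743182)
(p(1.34), q(1.34)) ≈ (2.0141, 0.7432)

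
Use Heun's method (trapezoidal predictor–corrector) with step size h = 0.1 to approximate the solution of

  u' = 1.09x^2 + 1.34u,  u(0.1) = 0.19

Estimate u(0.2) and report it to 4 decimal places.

Heun: k1 = f(x_n, u_n); k2 = f(x_n + h, u_n + h·k1); u_{n+1} = u_n + (h/2)·(k1 + k2).
x=0.100000, u=0.190000:
  k1 = f(0.100000, 0.190000) = 0.265500
  k2 = f(0.200000, 0.216550) = 0.333777
  u ← 0.190000 + (0.1/2)·(0.265500 + 0.333777) = 0.219964
u(0.2) ≈ 0.2200

0.2200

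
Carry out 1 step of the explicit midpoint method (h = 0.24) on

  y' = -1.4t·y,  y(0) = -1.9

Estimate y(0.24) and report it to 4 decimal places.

-1.8234

Midpoint: k1 = f(t_n, y_n); k2 = f(t_n + h/2, y_n + (h/2)·k1); y_{n+1} = y_n + h·k2.
t=0.000000, y=-1.900000:
  k1 = f(0.000000, -1.900000) = 0.000000
  k2 = f(0.120000, -1.900000) = 0.319200
  y ← -1.900000 + 0.24·0.319200 = -1.823392
y(0.24) ≈ -1.8234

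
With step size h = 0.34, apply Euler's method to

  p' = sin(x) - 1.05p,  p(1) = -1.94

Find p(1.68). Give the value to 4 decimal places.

-0.2871

Euler: p_{n+1} = p_n + h·f(x_n, p_n).
x=1.000000, p=-1.940000: f=2.878471 → p ← -1.940000 + 0.34·2.878471 = -0.961320
x=1.340000, p=-0.961320: f=1.982870 → p ← -0.961320 + 0.34·1.982870 = -0.287144
p(1.68) ≈ -0.2871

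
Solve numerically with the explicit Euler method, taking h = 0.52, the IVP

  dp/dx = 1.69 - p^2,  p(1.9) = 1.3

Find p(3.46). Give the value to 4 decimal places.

1.3000

Euler: p_{n+1} = p_n + h·f(x_n, p_n).
x=1.900000, p=1.300000: f=0.000000 → p ← 1.300000 + 0.52·0.000000 = 1.300000
x=2.420000, p=1.300000: f=0.000000 → p ← 1.300000 + 0.52·0.000000 = 1.300000
x=2.940000, p=1.300000: f=0.000000 → p ← 1.300000 + 0.52·0.000000 = 1.300000
p(3.46) ≈ 1.3000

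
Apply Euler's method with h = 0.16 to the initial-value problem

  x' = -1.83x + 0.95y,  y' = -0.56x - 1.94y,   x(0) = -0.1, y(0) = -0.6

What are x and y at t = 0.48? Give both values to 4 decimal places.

Euler on (x,y): x_{n+1} = x_n + h·x', y_{n+1} = y_n + h·y'.
0.000000: (-0.100000, -0.600000); f=(-0.387000, 1.220000) → (-0.161920, -0.404800)
0.160000: (-0.161920, -0.404800); f=(-0.088246, 0.875987) → (-0.176039, -0.264642)
0.320000: (-0.176039, -0.264642); f=(0.070742, 0.611988) → (-0.164721, -0.166724)
(x(0.48), y(0.48)) ≈ (-0.1647, -0.1667)

-0.1647, -0.1667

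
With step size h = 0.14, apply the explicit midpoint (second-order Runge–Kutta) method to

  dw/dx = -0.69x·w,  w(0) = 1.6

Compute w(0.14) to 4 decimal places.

1.5892

Midpoint: k1 = f(x_n, w_n); k2 = f(x_n + h/2, w_n + (h/2)·k1); w_{n+1} = w_n + h·k2.
x=0.000000, w=1.600000:
  k1 = f(0.000000, 1.600000) = 0.000000
  k2 = f(0.070000, 1.600000) = -0.077280
  w ← 1.600000 + 0.14·(-0.077280) = 1.589181
w(0.14) ≈ 1.5892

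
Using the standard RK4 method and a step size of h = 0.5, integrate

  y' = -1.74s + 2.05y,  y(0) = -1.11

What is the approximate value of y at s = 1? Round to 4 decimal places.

-10.4799

RK4: k1 = f(s_n, y_n); k2 = f(s_n + h/2, y_n + (h/2)·k1); k3 = f(s_n + h/2, y_n + (h/2)·k2); k4 = f(s_n + h, y_n + h·k3); y_{n+1} = y_n + (h/6)·(k1 + 2k2 + 2k3 + k4).
s=0.000000, y=-1.110000:
  k1 = f(0.000000, -1.110000) = -2.275500
  k2 = f(0.250000, -1.678875) = -3.876694
  k3 = f(0.250000, -2.079173) = -4.697306
  k4 = f(0.500000, -3.458653) = -7.960238
  y ← -1.110000 + (0.5/6)·(k1 + 2k2 + 2k3 + k4) = -3.391978
s=0.500000, y=-3.391978:
  k1 = f(0.500000, -3.391978) = -7.823555
  k2 = f(0.750000, -5.347867) = -12.268127
  k3 = f(0.750000, -6.459010) = -14.545970
  k4 = f(1.000000, -10.664963) = -23.603174
  y ← -3.391978 + (0.5/6)·(k1 + 2k2 + 2k3 + k4) = -10.479888
y(1) ≈ -10.4799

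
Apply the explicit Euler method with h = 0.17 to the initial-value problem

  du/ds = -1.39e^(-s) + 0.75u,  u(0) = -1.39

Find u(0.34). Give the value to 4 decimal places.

-2.2328

Euler: u_{n+1} = u_n + h·f(s_n, u_n).
s=0.000000, u=-1.390000: f=-2.432500 → u ← -1.390000 + 0.17·(-2.432500) = -1.803525
s=0.170000, u=-1.803525: f=-2.525338 → u ← -1.803525 + 0.17·(-2.525338) = -2.232832
u(0.34) ≈ -2.2328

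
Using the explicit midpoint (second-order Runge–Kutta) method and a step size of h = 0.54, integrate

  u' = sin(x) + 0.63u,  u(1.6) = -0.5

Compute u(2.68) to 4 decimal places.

Midpoint: k1 = f(x_n, u_n); k2 = f(x_n + h/2, u_n + (h/2)·k1); u_{n+1} = u_n + h·k2.
x=1.600000, u=-0.500000:
  k1 = f(1.600000, -0.500000) = 0.684574
  k2 = f(1.870000, -0.315165) = 0.757017
  u ← -0.500000 + 0.54·0.757017 = -0.091211
x=2.140000, u=-0.091211:
  k1 = f(2.140000, -0.091211) = 0.784868
  k2 = f(2.410000, 0.120704) = 0.744099
  u ← -0.091211 + 0.54·0.744099 = 0.310603
u(2.68) ≈ 0.3106

0.3106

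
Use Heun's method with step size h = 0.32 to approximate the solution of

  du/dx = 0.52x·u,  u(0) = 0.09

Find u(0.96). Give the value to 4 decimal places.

Heun: k1 = f(x_n, u_n); k2 = f(x_n + h, u_n + h·k1); u_{n+1} = u_n + (h/2)·(k1 + k2).
x=0.000000, u=0.090000:
  k1 = f(0.000000, 0.090000) = 0.000000
  k2 = f(0.320000, 0.090000) = 0.014976
  u ← 0.090000 + (0.32/2)·(0.000000 + 0.014976) = 0.092396
x=0.320000, u=0.092396:
  k1 = f(0.320000, 0.092396) = 0.015375
  k2 = f(0.640000, 0.097316) = 0.032387
  u ← 0.092396 + (0.32/2)·(0.015375 + 0.032387) = 0.100038
x=0.640000, u=0.100038:
  k1 = f(0.640000, 0.100038) = 0.033293
  k2 = f(0.960000, 0.110692) = 0.055257
  u ← 0.100038 + (0.32/2)·(0.033293 + 0.055257) = 0.114206
u(0.96) ≈ 0.1142

0.1142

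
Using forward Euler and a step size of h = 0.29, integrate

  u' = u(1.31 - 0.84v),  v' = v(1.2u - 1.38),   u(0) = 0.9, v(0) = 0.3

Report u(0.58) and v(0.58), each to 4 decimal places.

1.5445, 0.2764

Euler on (u,v): u_{n+1} = u_n + h·u', v_{n+1} = v_n + h·v'.
0.000000: (0.900000, 0.300000); f=(0.952200, -0.090000) → (1.176138, 0.273900)
0.290000: (1.176138, 0.273900); f=(1.270140, 0.008591) → (1.544478, 0.276391)
(u(0.58), v(0.58)) ≈ (1.5445, 0.2764)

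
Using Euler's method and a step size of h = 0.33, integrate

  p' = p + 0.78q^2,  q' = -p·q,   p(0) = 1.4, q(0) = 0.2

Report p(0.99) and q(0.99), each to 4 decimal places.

Euler on (p,q): p_{n+1} = p_n + h·p', q_{n+1} = q_n + h·q'.
0.000000: (1.400000, 0.200000); f=(1.431200, -0.280000) → (1.872296, 0.107600)
0.330000: (1.872296, 0.107600); f=(1.881327, -0.201459) → (2.493134, 0.041119)
0.660000: (2.493134, 0.041119); f=(2.494453, -0.102514) → (3.316303, 0.007289)
(p(0.99), q(0.99)) ≈ (3.3163, 0.0073)

3.3163, 0.0073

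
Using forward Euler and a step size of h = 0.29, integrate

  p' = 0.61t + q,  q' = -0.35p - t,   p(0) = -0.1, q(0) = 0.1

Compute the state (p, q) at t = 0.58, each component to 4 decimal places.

0.0122, 0.0333

Euler on (p,q): p_{n+1} = p_n + h·p', q_{n+1} = q_n + h·q'.
0.000000: (-0.100000, 0.100000); f=(0.100000, 0.035000) → (-0.071000, 0.110150)
0.290000: (-0.071000, 0.110150); f=(0.287050, -0.265150) → (0.012244, 0.033257)
(p(0.58), q(0.58)) ≈ (0.0122, 0.0333)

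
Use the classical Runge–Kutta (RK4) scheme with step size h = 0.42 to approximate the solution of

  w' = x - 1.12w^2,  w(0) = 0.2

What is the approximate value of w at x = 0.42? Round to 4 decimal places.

0.2653

RK4: k1 = f(x_n, w_n); k2 = f(x_n + h/2, w_n + (h/2)·k1); k3 = f(x_n + h/2, w_n + (h/2)·k2); k4 = f(x_n + h, w_n + h·k3); w_{n+1} = w_n + (h/6)·(k1 + 2k2 + 2k3 + k4).
x=0.000000, w=0.200000:
  k1 = f(0.000000, 0.200000) = -0.044800
  k2 = f(0.210000, 0.190592) = 0.169316
  k3 = f(0.210000, 0.235556) = 0.147855
  k4 = f(0.420000, 0.262099) = 0.343061
  w ← 0.200000 + (0.42/6)·(k1 + 2k2 + 2k3 + k4) = 0.265282
w(0.42) ≈ 0.2653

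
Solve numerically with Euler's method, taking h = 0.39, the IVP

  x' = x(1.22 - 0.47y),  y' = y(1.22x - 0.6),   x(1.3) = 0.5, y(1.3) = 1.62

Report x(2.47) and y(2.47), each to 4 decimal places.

Euler on (x,y): x_{n+1} = x_n + h·x', y_{n+1} = y_n + h·y'.
1.300000: (0.500000, 1.620000); f=(0.229300, 0.016200) → (0.589427, 1.626318)
1.690000: (0.589427, 1.626318); f=(0.268561, 0.193696) → (0.694166, 1.701859)
2.080000: (0.694166, 1.701859); f=(0.291637, 0.420159) → (0.807904, 1.865721)
(x(2.47), y(2.47)) ≈ (0.8079, 1.8657)

0.8079, 1.8657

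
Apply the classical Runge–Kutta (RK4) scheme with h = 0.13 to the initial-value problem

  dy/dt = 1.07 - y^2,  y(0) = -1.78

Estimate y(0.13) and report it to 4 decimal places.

RK4: k1 = f(t_n, y_n); k2 = f(t_n + h/2, y_n + (h/2)·k1); k3 = f(t_n + h/2, y_n + (h/2)·k2); k4 = f(t_n + h, y_n + h·k3); y_{n+1} = y_n + (h/6)·(k1 + 2k2 + 2k3 + k4).
t=0.000000, y=-1.780000:
  k1 = f(0.000000, -1.780000) = -2.098400
  k2 = f(0.065000, -1.916396) = -2.602574
  k3 = f(0.065000, -1.949167) = -2.729253
  k4 = f(0.130000, -2.134803) = -3.487383
  y ← -1.780000 + (0.13/6)·(k1 + 2k2 + 2k3 + k4) = -2.132071
y(0.13) ≈ -2.1321

-2.1321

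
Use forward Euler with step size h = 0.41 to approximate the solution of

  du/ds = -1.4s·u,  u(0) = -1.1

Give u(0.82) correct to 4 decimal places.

-0.8411

Euler: u_{n+1} = u_n + h·f(s_n, u_n).
s=0.000000, u=-1.100000: f=0.000000 → u ← -1.100000 + 0.41·0.000000 = -1.100000
s=0.410000, u=-1.100000: f=0.631400 → u ← -1.100000 + 0.41·0.631400 = -0.841126
u(0.82) ≈ -0.8411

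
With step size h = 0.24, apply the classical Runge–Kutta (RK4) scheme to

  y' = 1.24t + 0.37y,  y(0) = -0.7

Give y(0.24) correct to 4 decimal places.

RK4: k1 = f(t_n, y_n); k2 = f(t_n + h/2, y_n + (h/2)·k1); k3 = f(t_n + h/2, y_n + (h/2)·k2); k4 = f(t_n + h, y_n + h·k3); y_{n+1} = y_n + (h/6)·(k1 + 2k2 + 2k3 + k4).
t=0.000000, y=-0.700000:
  k1 = f(0.000000, -0.700000) = -0.259000
  k2 = f(0.120000, -0.731080) = -0.121700
  k3 = f(0.120000, -0.714604) = -0.115603
  k4 = f(0.240000, -0.727745) = 0.028334
  y ← -0.700000 + (0.24/6)·(k1 + 2k2 + 2k3 + k4) = -0.728211
y(0.24) ≈ -0.7282

-0.7282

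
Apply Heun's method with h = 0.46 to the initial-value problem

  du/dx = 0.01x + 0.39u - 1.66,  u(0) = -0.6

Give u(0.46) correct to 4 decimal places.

Heun: k1 = f(x_n, u_n); k2 = f(x_n + h, u_n + h·k1); u_{n+1} = u_n + (h/2)·(k1 + k2).
x=0.000000, u=-0.600000:
  k1 = f(0.000000, -0.600000) = -1.894000
  k2 = f(0.460000, -1.471240) = -2.229184
  u ← -0.600000 + (0.46/2)·(-1.894000 + (-2.229184)) = -1.548332
u(0.46) ≈ -1.5483

-1.5483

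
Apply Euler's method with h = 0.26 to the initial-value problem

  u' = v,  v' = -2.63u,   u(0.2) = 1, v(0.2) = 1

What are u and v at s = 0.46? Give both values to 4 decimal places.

Euler on (u,v): u_{n+1} = u_n + h·u', v_{n+1} = v_n + h·v'.
0.200000: (1.000000, 1.000000); f=(1.000000, -2.630000) → (1.260000, 0.316200)
(u(0.46), v(0.46)) ≈ (1.2600, 0.3162)

1.2600, 0.3162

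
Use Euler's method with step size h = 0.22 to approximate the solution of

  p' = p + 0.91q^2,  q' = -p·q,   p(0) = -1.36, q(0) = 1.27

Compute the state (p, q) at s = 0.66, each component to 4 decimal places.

-0.4114, 2.6448

Euler on (p,q): p_{n+1} = p_n + h·p', q_{n+1} = q_n + h·q'.
0.000000: (-1.360000, 1.270000); f=(0.107739, 1.727200) → (-1.336297, 1.649984)
0.220000: (-1.336297, 1.649984); f=(1.141130, 2.204869) → (-1.085249, 2.135055)
0.440000: (-1.085249, 2.135055); f=(3.062951, 2.317066) → (-0.411400, 2.644810)
(p(0.66), q(0.66)) ≈ (-0.4114, 2.6448)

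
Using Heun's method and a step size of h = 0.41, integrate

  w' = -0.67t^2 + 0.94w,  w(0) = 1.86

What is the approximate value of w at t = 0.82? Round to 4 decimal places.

3.8049

Heun: k1 = f(t_n, w_n); k2 = f(t_n + h, w_n + h·k1); w_{n+1} = w_n + (h/2)·(k1 + k2).
t=0.000000, w=1.860000:
  k1 = f(0.000000, 1.860000) = 1.748400
  k2 = f(0.410000, 2.576844) = 2.309606
  w ← 1.860000 + (0.41/2)·(1.748400 + 2.309606) = 2.691891
t=0.410000, w=2.691891:
  k1 = f(0.410000, 2.691891) = 2.417751
  k2 = f(0.820000, 3.683169) = 3.011671
  w ← 2.691891 + (0.41/2)·(2.417751 + 3.011671) = 3.804923
w(0.82) ≈ 3.8049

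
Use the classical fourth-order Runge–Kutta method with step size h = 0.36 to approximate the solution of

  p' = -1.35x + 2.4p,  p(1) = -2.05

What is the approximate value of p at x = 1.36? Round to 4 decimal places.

RK4: k1 = f(x_n, p_n); k2 = f(x_n + h/2, p_n + (h/2)·k1); k3 = f(x_n + h/2, p_n + (h/2)·k2); k4 = f(x_n + h, p_n + h·k3); p_{n+1} = p_n + (h/6)·(k1 + 2k2 + 2k3 + k4).
x=1.000000, p=-2.050000:
  k1 = f(1.000000, -2.050000) = -6.270000
  k2 = f(1.180000, -3.178600) = -9.221640
  k3 = f(1.180000, -3.709895) = -10.496748
  k4 = f(1.360000, -5.828829) = -15.825191
  p ← -2.050000 + (0.36/6)·(k1 + 2k2 + 2k3 + k4) = -5.741918
p(1.36) ≈ -5.7419

-5.7419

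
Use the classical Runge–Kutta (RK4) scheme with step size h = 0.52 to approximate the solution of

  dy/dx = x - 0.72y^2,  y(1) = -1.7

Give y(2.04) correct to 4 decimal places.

-13.9941

RK4: k1 = f(x_n, y_n); k2 = f(x_n + h/2, y_n + (h/2)·k1); k3 = f(x_n + h/2, y_n + (h/2)·k2); k4 = f(x_n + h, y_n + h·k3); y_{n+1} = y_n + (h/6)·(k1 + 2k2 + 2k3 + k4).
x=1.000000, y=-1.700000:
  k1 = f(1.000000, -1.700000) = -1.080800
  k2 = f(1.260000, -1.981008) = -1.565563
  k3 = f(1.260000, -2.107046) = -1.936544
  k4 = f(1.520000, -2.707003) = -3.756062
  y ← -1.700000 + (0.52/6)·(k1 + 2k2 + 2k3 + k4) = -2.726227
x=1.520000, y=-2.726227:
  k1 = f(1.520000, -2.726227) = -3.831264
  k2 = f(1.780000, -3.722355) = -8.196268
  k3 = f(1.780000, -4.857256) = -15.206915
  k4 = f(2.040000, -10.633822) = -79.376289
  y ← -2.726227 + (0.52/6)·(k1 + 2k2 + 2k3 + k4) = -13.994099
y(2.04) ≈ -13.9941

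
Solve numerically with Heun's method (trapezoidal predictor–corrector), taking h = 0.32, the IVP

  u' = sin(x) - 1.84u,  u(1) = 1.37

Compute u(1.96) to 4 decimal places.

Heun: k1 = f(x_n, u_n); k2 = f(x_n + h, u_n + h·k1); u_{n+1} = u_n + (h/2)·(k1 + k2).
x=1.000000, u=1.370000:
  k1 = f(1.000000, 1.370000) = -1.679329
  k2 = f(1.320000, 0.832615) = -0.563296
  u ← 1.370000 + (0.32/2)·(-1.679329 + (-0.563296)) = 1.011180
x=1.320000, u=1.011180:
  k1 = f(1.320000, 1.011180) = -0.891856
  k2 = f(1.640000, 0.725786) = -0.337840
  u ← 1.011180 + (0.32/2)·(-0.891856 + (-0.337840)) = 0.814429
x=1.640000, u=0.814429:
  k1 = f(1.640000, 0.814429) = -0.500942
  k2 = f(1.960000, 0.654127) = -0.278382
  u ← 0.814429 + (0.32/2)·(-0.500942 + (-0.278382)) = 0.689737
u(1.96) ≈ 0.6897

0.6897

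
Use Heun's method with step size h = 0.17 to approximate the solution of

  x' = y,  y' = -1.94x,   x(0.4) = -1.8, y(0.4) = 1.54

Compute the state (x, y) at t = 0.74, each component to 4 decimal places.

-1.0907, 2.5225

Heun on (x,y): k1 = f(t_n, state_n); k2 = f(t_n + h, state_n + h·k1); state_{n+1} = state_n + (h/2)·(k1 + k2).
0.400000: (-1.800000, 1.540000)
  k1 = (1.540000, 3.492000)
  predictor → (-1.538200, 2.133640)
  k2 = (2.133640, 2.984108)
  → (-1.487741, 2.090469)
0.570000: (-1.487741, 2.090469)
  k1 = (2.090469, 2.886217)
  predictor → (-1.132361, 2.581126)
  k2 = (2.581126, 2.196780)
  → (-1.090655, 2.522524)
(x(0.74), y(0.74)) ≈ (-1.0907, 2.5225)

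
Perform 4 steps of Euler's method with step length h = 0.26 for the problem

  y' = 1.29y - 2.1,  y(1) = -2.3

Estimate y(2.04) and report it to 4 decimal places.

-10.8634

Euler: y_{n+1} = y_n + h·f(t_n, y_n).
t=1.000000, y=-2.300000: f=-5.067000 → y ← -2.300000 + 0.26·(-5.067000) = -3.617420
t=1.260000, y=-3.617420: f=-6.766472 → y ← -3.617420 + 0.26·(-6.766472) = -5.376703
t=1.520000, y=-5.376703: f=-9.035946 → y ← -5.376703 + 0.26·(-9.035946) = -7.726049
t=1.780000, y=-7.726049: f=-12.066603 → y ← -7.726049 + 0.26·(-12.066603) = -10.863365
y(2.04) ≈ -10.8634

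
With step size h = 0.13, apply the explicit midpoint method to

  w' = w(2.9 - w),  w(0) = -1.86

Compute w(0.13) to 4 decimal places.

-3.5493

Midpoint: k1 = f(x_n, w_n); k2 = f(x_n + h/2, w_n + (h/2)·k1); w_{n+1} = w_n + h·k2.
x=0.000000, w=-1.860000:
  k1 = f(0.000000, -1.860000) = -8.853600
  k2 = f(0.065000, -2.435484) = -12.994486
  w ← -1.860000 + 0.13·(-12.994486) = -3.549283
w(0.13) ≈ -3.5493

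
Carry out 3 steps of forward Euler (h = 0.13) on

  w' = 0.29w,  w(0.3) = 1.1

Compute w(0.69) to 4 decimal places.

1.2292

Euler: w_{n+1} = w_n + h·f(s_n, w_n).
s=0.300000, w=1.100000: f=0.319000 → w ← 1.100000 + 0.13·0.319000 = 1.141470
s=0.430000, w=1.141470: f=0.331026 → w ← 1.141470 + 0.13·0.331026 = 1.184503
s=0.560000, w=1.184503: f=0.343506 → w ← 1.184503 + 0.13·0.343506 = 1.229159
w(0.69) ≈ 1.2292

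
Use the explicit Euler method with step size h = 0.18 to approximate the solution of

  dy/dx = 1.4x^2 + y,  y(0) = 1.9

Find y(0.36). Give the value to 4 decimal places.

Euler: y_{n+1} = y_n + h·f(x_n, y_n).
x=0.000000, y=1.900000: f=1.900000 → y ← 1.900000 + 0.18·1.900000 = 2.242000
x=0.180000, y=2.242000: f=2.287360 → y ← 2.242000 + 0.18·2.287360 = 2.653725
y(0.36) ≈ 2.6537

2.6537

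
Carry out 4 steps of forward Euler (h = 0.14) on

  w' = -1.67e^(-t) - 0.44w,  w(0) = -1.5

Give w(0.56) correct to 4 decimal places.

Euler: w_{n+1} = w_n + h·f(t_n, w_n).
t=0.000000, w=-1.500000: f=-1.010000 → w ← -1.500000 + 0.14·(-1.010000) = -1.641400
t=0.140000, w=-1.641400: f=-0.729612 → w ← -1.641400 + 0.14·(-0.729612) = -1.743546
t=0.280000, w=-1.743546: f=-0.494999 → w ← -1.743546 + 0.14·(-0.494999) = -1.812846
t=0.420000, w=-1.812846: f=-0.299616 → w ← -1.812846 + 0.14·(-0.299616) = -1.854792
w(0.56) ≈ -1.8548

-1.8548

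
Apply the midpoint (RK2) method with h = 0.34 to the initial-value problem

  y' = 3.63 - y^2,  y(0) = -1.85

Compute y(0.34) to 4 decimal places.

-1.7355

Midpoint: k1 = f(x_n, y_n); k2 = f(x_n + h/2, y_n + (h/2)·k1); y_{n+1} = y_n + h·k2.
x=0.000000, y=-1.850000:
  k1 = f(0.000000, -1.850000) = 0.207500
  k2 = f(0.170000, -1.814725) = 0.336773
  y ← -1.850000 + 0.34·0.336773 = -1.735497
y(0.34) ≈ -1.7355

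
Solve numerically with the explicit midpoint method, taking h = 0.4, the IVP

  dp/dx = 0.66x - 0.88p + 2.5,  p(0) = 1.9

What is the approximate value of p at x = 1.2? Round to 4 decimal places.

Midpoint: k1 = f(x_n, p_n); k2 = f(x_n + h/2, p_n + (h/2)·k1); p_{n+1} = p_n + h·k2.
x=0.000000, p=1.900000:
  k1 = f(0.000000, 1.900000) = 0.828000
  k2 = f(0.200000, 2.065600) = 0.814272
  p ← 1.900000 + 0.4·0.814272 = 2.225709
x=0.400000, p=2.225709:
  k1 = f(0.400000, 2.225709) = 0.805376
  k2 = f(0.600000, 2.386784) = 0.795630
  p ← 2.225709 + 0.4·0.795630 = 2.543961
x=0.800000, p=2.543961:
  k1 = f(0.800000, 2.543961) = 0.789314
  k2 = f(1.000000, 2.701824) = 0.782395
  p ← 2.543961 + 0.4·0.782395 = 2.856919
p(1.2) ≈ 2.8569

2.8569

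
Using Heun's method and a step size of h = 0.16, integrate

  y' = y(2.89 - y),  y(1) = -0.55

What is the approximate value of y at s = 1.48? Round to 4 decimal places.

-3.9964

Heun: k1 = f(s_n, y_n); k2 = f(s_n + h, y_n + h·k1); y_{n+1} = y_n + (h/2)·(k1 + k2).
s=1.000000, y=-0.550000:
  k1 = f(1.000000, -0.550000) = -1.892000
  k2 = f(1.160000, -0.852720) = -3.191492
  y ← -0.550000 + (0.16/2)·(-1.892000 + (-3.191492)) = -0.956679
s=1.160000, y=-0.956679:
  k1 = f(1.160000, -0.956679) = -3.680039
  k2 = f(1.320000, -1.545486) = -6.854979
  y ← -0.956679 + (0.16/2)·(-3.680039 + (-6.854979)) = -1.799481
s=1.320000, y=-1.799481:
  k1 = f(1.320000, -1.799481) = -8.438631
  k2 = f(1.480000, -3.149662) = -19.022891
  y ← -1.799481 + (0.16/2)·(-8.438631 + (-19.022891)) = -3.996403
y(1.48) ≈ -3.9964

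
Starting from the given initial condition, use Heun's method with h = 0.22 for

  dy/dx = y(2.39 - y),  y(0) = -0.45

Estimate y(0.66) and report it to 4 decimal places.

Heun: k1 = f(x_n, y_n); k2 = f(x_n + h, y_n + h·k1); y_{n+1} = y_n + (h/2)·(k1 + k2).
x=0.000000, y=-0.450000:
  k1 = f(0.000000, -0.450000) = -1.278000
  k2 = f(0.220000, -0.731160) = -2.282067
  y ← -0.450000 + (0.22/2)·(-1.278000 + (-2.282067)) = -0.841607
x=0.220000, y=-0.841607:
  k1 = f(0.220000, -0.841607) = -2.719745
  k2 = f(0.440000, -1.439951) = -5.514943
  y ← -0.841607 + (0.22/2)·(-2.719745 + (-5.514943)) = -1.747423
x=0.440000, y=-1.747423:
  k1 = f(0.440000, -1.747423) = -7.229829
  k2 = f(0.660000, -3.337985) = -19.119931
  y ← -1.747423 + (0.22/2)·(-7.229829 + (-19.119931)) = -4.645897
y(0.66) ≈ -4.6459

-4.6459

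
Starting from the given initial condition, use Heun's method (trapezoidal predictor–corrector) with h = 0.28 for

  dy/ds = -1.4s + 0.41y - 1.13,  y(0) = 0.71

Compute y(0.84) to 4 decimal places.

-0.6769

Heun: k1 = f(s_n, y_n); k2 = f(s_n + h, y_n + h·k1); y_{n+1} = y_n + (h/2)·(k1 + k2).
s=0.000000, y=0.710000:
  k1 = f(0.000000, 0.710000) = -0.838900
  k2 = f(0.280000, 0.475108) = -1.327206
  y ← 0.710000 + (0.28/2)·(-0.838900 + (-1.327206)) = 0.406745
s=0.280000, y=0.406745:
  k1 = f(0.280000, 0.406745) = -1.355234
  k2 = f(0.560000, 0.027280) = -1.902815
  y ← 0.406745 + (0.28/2)·(-1.355234 + (-1.902815)) = -0.049382
s=0.560000, y=-0.049382:
  k1 = f(0.560000, -0.049382) = -1.934247
  k2 = f(0.840000, -0.590971) = -2.548298
  y ← -0.049382 + (0.28/2)·(-1.934247 + (-2.548298)) = -0.676938
y(0.84) ≈ -0.6769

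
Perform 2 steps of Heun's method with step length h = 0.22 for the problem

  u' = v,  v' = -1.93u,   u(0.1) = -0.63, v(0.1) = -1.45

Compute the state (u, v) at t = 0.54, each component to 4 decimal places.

-1.1219, -0.6723

Heun on (u,v): k1 = f(t_n, state_n); k2 = f(t_n + h, state_n + h·k1); state_{n+1} = state_n + (h/2)·(k1 + k2).
0.100000: (-0.630000, -1.450000)
  k1 = (-1.450000, 1.215900)
  predictor → (-0.949000, -1.182502)
  k2 = (-1.182502, 1.831570)
  → (-0.919575, -1.114778)
0.320000: (-0.919575, -1.114778)
  k1 = (-1.114778, 1.774780)
  predictor → (-1.164826, -0.724327)
  k2 = (-0.724327, 2.248115)
  → (-1.121877, -0.672260)
(u(0.54), v(0.54)) ≈ (-1.1219, -0.6723)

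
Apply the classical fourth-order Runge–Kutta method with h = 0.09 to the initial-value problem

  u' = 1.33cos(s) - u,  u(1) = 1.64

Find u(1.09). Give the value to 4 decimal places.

1.5562

RK4: k1 = f(s_n, u_n); k2 = f(s_n + h/2, u_n + (h/2)·k1); k3 = f(s_n + h/2, u_n + (h/2)·k2); k4 = f(s_n + h, u_n + h·k3); u_{n+1} = u_n + (h/6)·(k1 + 2k2 + 2k3 + k4).
s=1.000000, u=1.640000:
  k1 = f(1.000000, 1.640000) = -0.921398
  k2 = f(1.045000, 1.598537) = -0.931008
  k3 = f(1.045000, 1.598105) = -0.930575
  k4 = f(1.090000, 1.556248) = -0.941143
  u ← 1.640000 + (0.09/6)·(k1 + 2k2 + 2k3 + k4) = 1.556214
u(1.09) ≈ 1.5562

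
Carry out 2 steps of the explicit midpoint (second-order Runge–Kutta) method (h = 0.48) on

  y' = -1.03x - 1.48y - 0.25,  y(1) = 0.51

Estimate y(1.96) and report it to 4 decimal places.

-0.7971

Midpoint: k1 = f(x_n, y_n); k2 = f(x_n + h/2, y_n + (h/2)·k1); y_{n+1} = y_n + h·k2.
x=1.000000, y=0.510000:
  k1 = f(1.000000, 0.510000) = -2.034800
  k2 = f(1.240000, 0.021648) = -1.559239
  y ← 0.510000 + 0.48·(-1.559239) = -0.238435
x=1.480000, y=-0.238435:
  k1 = f(1.480000, -0.238435) = -1.421517
  k2 = f(1.720000, -0.579599) = -1.163794
  y ← -0.238435 + 0.48·(-1.163794) = -0.797056
y(1.96) ≈ -0.7971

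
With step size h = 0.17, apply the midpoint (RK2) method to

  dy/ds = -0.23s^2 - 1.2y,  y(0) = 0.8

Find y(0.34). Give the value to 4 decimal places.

Midpoint: k1 = f(s_n, y_n); k2 = f(s_n + h/2, y_n + (h/2)·k1); y_{n+1} = y_n + h·k2.
s=0.000000, y=0.800000:
  k1 = f(0.000000, 0.800000) = -0.960000
  k2 = f(0.085000, 0.718400) = -0.863742
  y ← 0.800000 + 0.17·(-0.863742) = 0.653164
s=0.170000, y=0.653164:
  k1 = f(0.170000, 0.653164) = -0.790444
  k2 = f(0.255000, 0.585976) = -0.718127
  y ← 0.653164 + 0.17·(-0.718127) = 0.531082
y(0.34) ≈ 0.5311

0.5311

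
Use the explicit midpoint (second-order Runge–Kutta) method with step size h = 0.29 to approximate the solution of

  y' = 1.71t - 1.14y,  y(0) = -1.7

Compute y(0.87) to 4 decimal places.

-0.1566

Midpoint: k1 = f(t_n, y_n); k2 = f(t_n + h/2, y_n + (h/2)·k1); y_{n+1} = y_n + h·k2.
t=0.000000, y=-1.700000:
  k1 = f(0.000000, -1.700000) = 1.938000
  k2 = f(0.145000, -1.418990) = 1.865599
  y ← -1.700000 + 0.29·1.865599 = -1.158976
t=0.290000, y=-1.158976:
  k1 = f(0.290000, -1.158976) = 1.817133
  k2 = f(0.435000, -0.895492) = 1.764711
  y ← -1.158976 + 0.29·1.764711 = -0.647210
t=0.580000, y=-0.647210:
  k1 = f(0.580000, -0.647210) = 1.729620
  k2 = f(0.725000, -0.396415) = 1.691664
  y ← -0.647210 + 0.29·1.691664 = -0.156628
y(0.87) ≈ -0.1566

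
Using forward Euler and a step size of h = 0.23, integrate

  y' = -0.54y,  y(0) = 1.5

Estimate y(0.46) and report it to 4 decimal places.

1.1505

Euler: y_{n+1} = y_n + h·f(x_n, y_n).
x=0.000000, y=1.500000: f=-0.810000 → y ← 1.500000 + 0.23·(-0.810000) = 1.313700
x=0.230000, y=1.313700: f=-0.709398 → y ← 1.313700 + 0.23·(-0.709398) = 1.150538
y(0.46) ≈ 1.1505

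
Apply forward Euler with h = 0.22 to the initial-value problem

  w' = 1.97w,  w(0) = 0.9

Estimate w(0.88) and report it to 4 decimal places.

3.7994

Euler: w_{n+1} = w_n + h·f(t_n, w_n).
t=0.000000, w=0.900000: f=1.773000 → w ← 0.900000 + 0.22·1.773000 = 1.290060
t=0.220000, w=1.290060: f=2.541418 → w ← 1.290060 + 0.22·2.541418 = 1.849172
t=0.440000, w=1.849172: f=3.642869 → w ← 1.849172 + 0.22·3.642869 = 2.650603
t=0.660000, w=2.650603: f=5.221688 → w ← 2.650603 + 0.22·5.221688 = 3.799375
w(0.88) ≈ 3.7994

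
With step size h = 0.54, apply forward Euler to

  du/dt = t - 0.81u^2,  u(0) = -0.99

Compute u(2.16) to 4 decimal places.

Euler: u_{n+1} = u_n + h·f(t_n, u_n).
t=0.000000, u=-0.990000: f=-0.793881 → u ← -0.990000 + 0.54·(-0.793881) = -1.418696
t=0.540000, u=-1.418696: f=-1.090285 → u ← -1.418696 + 0.54·(-1.090285) = -2.007450
t=1.080000, u=-2.007450: f=-2.184182 → u ← -2.007450 + 0.54·(-2.184182) = -3.186908
t=1.620000, u=-3.186908: f=-6.606669 → u ← -3.186908 + 0.54·(-6.606669) = -6.754509
u(2.16) ≈ -6.7545

-6.7545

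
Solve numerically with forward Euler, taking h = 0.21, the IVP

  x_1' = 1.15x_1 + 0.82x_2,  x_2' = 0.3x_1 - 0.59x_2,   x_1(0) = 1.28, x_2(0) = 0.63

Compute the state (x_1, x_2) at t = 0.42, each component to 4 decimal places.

Euler on (x_1,x_2): x_1_{n+1} = x_1_n + h·x_1', x_2_{n+1} = x_2_n + h·x_2'.
0.000000: (1.280000, 0.630000); f=(1.988600, 0.012300) → (1.697606, 0.632583)
0.210000: (1.697606, 0.632583); f=(2.470965, 0.136058) → (2.216509, 0.661155)
(x_1(0.42), x_2(0.42)) ≈ (2.2165, 0.6612)

2.2165, 0.6612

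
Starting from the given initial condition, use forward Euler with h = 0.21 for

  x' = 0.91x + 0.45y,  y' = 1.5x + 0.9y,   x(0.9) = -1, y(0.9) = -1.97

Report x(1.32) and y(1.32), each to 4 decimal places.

-1.8916, -3.5934

Euler on (x,y): x_{n+1} = x_n + h·x', y_{n+1} = y_n + h·y'.
0.900000: (-1.000000, -1.970000); f=(-1.796500, -3.273000) → (-1.377265, -2.657330)
1.110000: (-1.377265, -2.657330); f=(-2.449110, -4.457495) → (-1.891578, -3.593404)
(x(1.32), y(1.32)) ≈ (-1.8916, -3.5934)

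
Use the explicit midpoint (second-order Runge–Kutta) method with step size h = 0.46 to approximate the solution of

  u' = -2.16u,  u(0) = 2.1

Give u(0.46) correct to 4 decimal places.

1.0500

Midpoint: k1 = f(s_n, u_n); k2 = f(s_n + h/2, u_n + (h/2)·k1); u_{n+1} = u_n + h·k2.
s=0.000000, u=2.100000:
  k1 = f(0.000000, 2.100000) = -4.536000
  k2 = f(0.230000, 1.056720) = -2.282515
  u ← 2.100000 + 0.46·(-2.282515) = 1.050043
u(0.46) ≈ 1.0500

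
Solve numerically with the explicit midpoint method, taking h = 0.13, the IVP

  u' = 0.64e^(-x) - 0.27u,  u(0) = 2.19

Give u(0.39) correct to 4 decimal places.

Midpoint: k1 = f(x_n, u_n); k2 = f(x_n + h/2, u_n + (h/2)·k1); u_{n+1} = u_n + h·k2.
x=0.000000, u=2.190000:
  k1 = f(0.000000, 2.190000) = 0.048700
  k2 = f(0.065000, 2.193166) = 0.007568
  u ← 2.190000 + 0.13·0.007568 = 2.190984
x=0.130000, u=2.190984:
  k1 = f(0.130000, 2.190984) = -0.029585
  k2 = f(0.195000, 2.189061) = -0.064432
  u ← 2.190984 + 0.13·(-0.064432) = 2.182608
x=0.260000, u=2.182608:
  k1 = f(0.260000, 2.182608) = -0.095831
  k2 = f(0.325000, 2.176379) = -0.125205
  u ← 2.182608 + 0.13·(-0.125205) = 2.166331
u(0.39) ≈ 2.1663

2.1663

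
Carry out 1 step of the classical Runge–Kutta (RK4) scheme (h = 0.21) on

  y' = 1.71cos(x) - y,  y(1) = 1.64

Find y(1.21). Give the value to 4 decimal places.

1.4735

RK4: k1 = f(x_n, y_n); k2 = f(x_n + h/2, y_n + (h/2)·k1); k3 = f(x_n + h/2, y_n + (h/2)·k2); k4 = f(x_n + h, y_n + h·k3); y_{n+1} = y_n + (h/6)·(k1 + 2k2 + 2k3 + k4).
x=1.000000, y=1.640000:
  k1 = f(1.000000, 1.640000) = -0.716083
  k2 = f(1.105000, 1.564811) = -0.796791
  k3 = f(1.105000, 1.556337) = -0.788317
  k4 = f(1.210000, 1.474453) = -0.870790
  y ← 1.640000 + (0.21/6)·(k1 + 2k2 + 2k3 + k4) = 1.473502
y(1.21) ≈ 1.4735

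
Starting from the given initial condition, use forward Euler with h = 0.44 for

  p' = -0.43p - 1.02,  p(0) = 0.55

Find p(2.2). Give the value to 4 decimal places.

-1.3482

Euler: p_{n+1} = p_n + h·f(x_n, p_n).
x=0.000000, p=0.550000: f=-1.256500 → p ← 0.550000 + 0.44·(-1.256500) = -0.002860
x=0.440000, p=-0.002860: f=-1.018770 → p ← -0.002860 + 0.44·(-1.018770) = -0.451119
x=0.880000, p=-0.451119: f=-0.826019 → p ← -0.451119 + 0.44·(-0.826019) = -0.814567
x=1.320000, p=-0.814567: f=-0.669736 → p ← -0.814567 + 0.44·(-0.669736) = -1.109251
x=1.760000, p=-1.109251: f=-0.543022 → p ← -1.109251 + 0.44·(-0.543022) = -1.348181
p(2.2) ≈ -1.3482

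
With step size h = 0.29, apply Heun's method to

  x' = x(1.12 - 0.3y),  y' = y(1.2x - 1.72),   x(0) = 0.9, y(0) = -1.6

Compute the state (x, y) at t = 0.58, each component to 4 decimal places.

Heun on (x,y): k1 = f(t_n, state_n); k2 = f(t_n + h, state_n + h·k1); state_{n+1} = state_n + (h/2)·(k1 + k2).
0.000000: (0.900000, -1.600000)
  k1 = (1.440000, 1.024000)
  predictor → (1.317600, -1.303040)
  k2 = (1.990778, 0.180966)
  → (1.397463, -1.425280)
0.290000: (1.397463, -1.425280)
  k1 = (2.162691, 0.061351)
  predictor → (2.024643, -1.407488)
  k2 = (3.122499, -0.998714)
  → (2.163815, -1.561198)
(x(0.58), y(0.58)) ≈ (2.1638, -1.5612)

2.1638, -1.5612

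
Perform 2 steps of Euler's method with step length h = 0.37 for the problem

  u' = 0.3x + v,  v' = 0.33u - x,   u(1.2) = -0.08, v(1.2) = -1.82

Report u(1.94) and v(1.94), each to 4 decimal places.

Euler on (u,v): u_{n+1} = u_n + h·u', v_{n+1} = v_n + h·v'.
1.200000: (-0.080000, -1.820000); f=(-1.460000, -1.226400) → (-0.620200, -2.273768)
1.570000: (-0.620200, -2.273768); f=(-1.802768, -1.774666) → (-1.287224, -2.930394)
(u(1.94), v(1.94)) ≈ (-1.2872, -2.9304)

-1.2872, -2.9304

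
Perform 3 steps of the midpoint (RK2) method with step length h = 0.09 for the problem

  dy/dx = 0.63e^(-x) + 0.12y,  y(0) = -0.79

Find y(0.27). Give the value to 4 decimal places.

Midpoint: k1 = f(x_n, y_n); k2 = f(x_n + h/2, y_n + (h/2)·k1); y_{n+1} = y_n + h·k2.
x=0.000000, y=-0.790000:
  k1 = f(0.000000, -0.790000) = 0.535200
  k2 = f(0.045000, -0.765916) = 0.510368
  y ← -0.790000 + 0.09·0.510368 = -0.744067
x=0.090000, y=-0.744067:
  k1 = f(0.090000, -0.744067) = 0.486489
  k2 = f(0.135000, -0.722175) = 0.463780
  y ← -0.744067 + 0.09·0.463780 = -0.702327
x=0.180000, y=-0.702327:
  k1 = f(0.180000, -0.702327) = 0.441941
  k2 = f(0.225000, -0.682439) = 0.421173
  y ← -0.702327 + 0.09·0.421173 = -0.664421
y(0.27) ≈ -0.6644

-0.6644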